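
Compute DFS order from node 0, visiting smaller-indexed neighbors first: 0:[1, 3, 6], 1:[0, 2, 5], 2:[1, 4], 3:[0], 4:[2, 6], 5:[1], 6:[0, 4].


DFS stack-based: start with [0]
Visit order: [0, 1, 2, 4, 6, 5, 3]


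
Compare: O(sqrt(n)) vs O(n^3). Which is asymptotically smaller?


sublinear grows slower than cubic
O(sqrt(n)) is asymptotically smaller; O(n^3) grows faster


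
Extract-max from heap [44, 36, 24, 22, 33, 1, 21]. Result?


Max = 44
Replace root with last, heapify down
Resulting heap: [36, 33, 24, 22, 21, 1]


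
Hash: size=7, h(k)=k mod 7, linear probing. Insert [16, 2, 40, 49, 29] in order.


Insertions: 16->slot 2; 2->slot 3; 40->slot 5; 49->slot 0; 29->slot 1
Table: [49, 29, 16, 2, None, 40, None]


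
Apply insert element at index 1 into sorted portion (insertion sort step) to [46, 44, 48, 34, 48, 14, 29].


After one pass: [44, 46, 48, 34, 48, 14, 29]


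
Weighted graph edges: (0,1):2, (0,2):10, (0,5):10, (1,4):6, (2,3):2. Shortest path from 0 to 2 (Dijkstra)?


Dijkstra from 0:
Distances: {0: 0, 1: 2, 2: 10, 3: 12, 4: 8, 5: 10}
Shortest distance to 2 = 10, path = [0, 2]


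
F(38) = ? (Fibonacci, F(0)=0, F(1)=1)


F(n)=F(n-1)+F(n-2)
...F(36)=14930352, F(37)=24157817, F(38)=39088169


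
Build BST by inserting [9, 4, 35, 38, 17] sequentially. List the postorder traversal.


Root = 9; build tree by BST insertion.
Postorder traversal: [4, 17, 38, 35, 9]


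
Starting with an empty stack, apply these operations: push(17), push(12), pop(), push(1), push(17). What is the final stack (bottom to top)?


push(17) -> [17]
push(12) -> [17, 12]
pop() returns 12 -> [17]
push(1) -> [17, 1]
push(17) -> [17, 1, 17]
Final stack (bottom to top): [17, 1, 17]


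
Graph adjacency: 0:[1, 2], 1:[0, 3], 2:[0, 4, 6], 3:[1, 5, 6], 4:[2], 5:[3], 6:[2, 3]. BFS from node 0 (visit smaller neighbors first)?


BFS queue: start with [0]
Visit order: [0, 1, 2, 3, 4, 6, 5]


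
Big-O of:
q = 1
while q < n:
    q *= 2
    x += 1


Per nesting level: O(log n) = O(log n)
Complexity: O(log n)


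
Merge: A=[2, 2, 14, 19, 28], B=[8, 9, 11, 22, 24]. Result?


Compare heads, take smaller each step.
Merged: [2, 2, 8, 9, 11, 14, 19, 22, 24, 28]


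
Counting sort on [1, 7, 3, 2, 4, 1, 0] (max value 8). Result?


Count array: [1, 2, 1, 1, 1, 0, 0, 1, 0]
Reconstruct: [0, 1, 1, 2, 3, 4, 7]


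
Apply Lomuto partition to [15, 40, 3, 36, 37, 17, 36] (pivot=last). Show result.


Elements <= 36 go left of pivot.
Result: [15, 3, 36, 17, 36, 40, 37], pivot at index 4


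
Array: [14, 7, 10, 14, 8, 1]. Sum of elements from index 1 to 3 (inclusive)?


Prefix sums: [0, 14, 21, 31, 45, 53, 54]
Sum[1..3] = prefix[4] - prefix[1] = 45 - 14 = 31


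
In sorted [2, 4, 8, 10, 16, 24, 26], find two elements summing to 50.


Two pointers: lo=0, hi=6
Found pair: (24, 26) summing to 50


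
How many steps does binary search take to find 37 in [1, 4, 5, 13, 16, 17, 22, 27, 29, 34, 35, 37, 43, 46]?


Search for 37:
[0,13] mid=6 arr[6]=22
[7,13] mid=10 arr[10]=35
[11,13] mid=12 arr[12]=43
[11,11] mid=11 arr[11]=37
Total: 4 comparisons


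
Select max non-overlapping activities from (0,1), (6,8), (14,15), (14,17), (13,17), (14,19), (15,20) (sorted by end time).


Greedy: pick earliest-ending, then skip overlaps.
Selected (4 activities): [(0, 1), (6, 8), (14, 15), (15, 20)]


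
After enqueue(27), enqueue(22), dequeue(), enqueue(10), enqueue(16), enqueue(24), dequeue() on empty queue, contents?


enqueue(27) -> [27]
enqueue(22) -> [27, 22]
dequeue() returns 27 -> [22]
enqueue(10) -> [22, 10]
enqueue(16) -> [22, 10, 16]
enqueue(24) -> [22, 10, 16, 24]
dequeue() returns 22 -> [10, 16, 24]
Final queue (front to back): [10, 16, 24]


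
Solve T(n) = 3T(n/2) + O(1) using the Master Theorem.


a=3, b=2, c=0. log_2(3)=1.585 > c=0. Case 1: O(n^log_b(a)) = O(n^1.585)
Complexity: O(n^1.585)


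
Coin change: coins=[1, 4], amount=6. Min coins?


dp[0]=0; dp[i]=1+min(dp[i-c] for c in coins)
...dp[1]=1, dp[2]=2, dp[3]=3, dp[4]=1, dp[5]=2, dp[6]=3
Minimum coins for 6 = 3


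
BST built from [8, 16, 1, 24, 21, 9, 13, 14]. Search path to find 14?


BST root = 8
Search for 14: compare at each node
Path: [8, 16, 9, 13, 14]


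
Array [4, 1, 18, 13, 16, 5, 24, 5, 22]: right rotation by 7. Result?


Right rotate by 7: [18, 13, 16, 5, 24, 5, 22, 4, 1]


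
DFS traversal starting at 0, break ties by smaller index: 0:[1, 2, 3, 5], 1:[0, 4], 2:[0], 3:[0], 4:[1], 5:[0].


DFS stack-based: start with [0]
Visit order: [0, 1, 4, 2, 3, 5]


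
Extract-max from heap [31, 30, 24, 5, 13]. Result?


Max = 31
Replace root with last, heapify down
Resulting heap: [30, 13, 24, 5]


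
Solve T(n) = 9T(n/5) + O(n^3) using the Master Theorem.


a=9, b=5, c=3. log_5(9)=1.365 < c=3. Case 3: O(n^c) = O(n^3)
Complexity: O(n^3)


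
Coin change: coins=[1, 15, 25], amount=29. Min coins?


dp[0]=0; dp[i]=1+min(dp[i-c] for c in coins)
...dp[24]=10, dp[25]=1, dp[26]=2, dp[27]=3, dp[28]=4, dp[29]=5
Minimum coins for 29 = 5


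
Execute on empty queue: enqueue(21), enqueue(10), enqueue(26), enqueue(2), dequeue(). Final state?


enqueue(21) -> [21]
enqueue(10) -> [21, 10]
enqueue(26) -> [21, 10, 26]
enqueue(2) -> [21, 10, 26, 2]
dequeue() returns 21 -> [10, 26, 2]
Final queue (front to back): [10, 26, 2]


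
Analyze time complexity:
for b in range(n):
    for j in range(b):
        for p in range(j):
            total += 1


Per nesting level: O(n) * O(n) [triangular over b] * O(n) [triangular over j] = O(n^3)
Complexity: O(n^3)


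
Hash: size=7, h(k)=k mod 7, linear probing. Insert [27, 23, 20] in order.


Insertions: 27->slot 6; 23->slot 2; 20->slot 0
Table: [20, None, 23, None, None, None, 27]


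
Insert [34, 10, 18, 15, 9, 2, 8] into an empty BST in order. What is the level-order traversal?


Root = 34; build tree by BST insertion.
Level-Order traversal: [34, 10, 9, 18, 2, 15, 8]


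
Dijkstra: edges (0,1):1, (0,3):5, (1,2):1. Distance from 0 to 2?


Dijkstra from 0:
Distances: {0: 0, 1: 1, 2: 2, 3: 5}
Shortest distance to 2 = 2, path = [0, 1, 2]


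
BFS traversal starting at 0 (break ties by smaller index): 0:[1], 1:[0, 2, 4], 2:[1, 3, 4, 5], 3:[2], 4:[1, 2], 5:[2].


BFS queue: start with [0]
Visit order: [0, 1, 2, 4, 3, 5]


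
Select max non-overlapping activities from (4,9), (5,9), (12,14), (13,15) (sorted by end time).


Greedy: pick earliest-ending, then skip overlaps.
Selected (2 activities): [(4, 9), (12, 14)]


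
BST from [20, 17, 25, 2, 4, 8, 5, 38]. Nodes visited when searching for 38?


BST root = 20
Search for 38: compare at each node
Path: [20, 25, 38]


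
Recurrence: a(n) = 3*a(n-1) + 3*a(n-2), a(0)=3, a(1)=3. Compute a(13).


Build bottom-up:
...a(11)=2727918, a(12)=10342323, a(13)=3*10342323+3*2727918=39210723


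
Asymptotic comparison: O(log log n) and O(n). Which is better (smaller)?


double-logarithmic grows slower than linear
O(log log n) is asymptotically smaller; O(n) grows faster


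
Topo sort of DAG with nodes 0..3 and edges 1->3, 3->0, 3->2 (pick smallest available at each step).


Kahn's algorithm, process smallest node first
Order: [1, 3, 0, 2]


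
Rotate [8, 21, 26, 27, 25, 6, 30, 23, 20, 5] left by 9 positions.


Left rotate by 9: [5, 8, 21, 26, 27, 25, 6, 30, 23, 20]


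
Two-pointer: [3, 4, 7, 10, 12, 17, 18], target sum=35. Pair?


Two pointers: lo=0, hi=6
Found pair: (17, 18) summing to 35


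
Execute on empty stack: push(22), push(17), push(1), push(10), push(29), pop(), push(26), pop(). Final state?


push(22) -> [22]
push(17) -> [22, 17]
push(1) -> [22, 17, 1]
push(10) -> [22, 17, 1, 10]
push(29) -> [22, 17, 1, 10, 29]
pop() returns 29 -> [22, 17, 1, 10]
push(26) -> [22, 17, 1, 10, 26]
pop() returns 26 -> [22, 17, 1, 10]
Final stack (bottom to top): [22, 17, 1, 10]


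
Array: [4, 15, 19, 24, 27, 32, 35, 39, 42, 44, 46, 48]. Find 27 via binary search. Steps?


Search for 27:
[0,11] mid=5 arr[5]=32
[0,4] mid=2 arr[2]=19
[3,4] mid=3 arr[3]=24
[4,4] mid=4 arr[4]=27
Total: 4 comparisons


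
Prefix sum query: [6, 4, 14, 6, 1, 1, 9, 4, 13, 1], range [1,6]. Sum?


Prefix sums: [0, 6, 10, 24, 30, 31, 32, 41, 45, 58, 59]
Sum[1..6] = prefix[7] - prefix[1] = 41 - 6 = 35


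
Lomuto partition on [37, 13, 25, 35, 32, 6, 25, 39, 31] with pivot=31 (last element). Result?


Elements <= 31 go left of pivot.
Result: [13, 25, 6, 25, 31, 37, 35, 39, 32], pivot at index 4


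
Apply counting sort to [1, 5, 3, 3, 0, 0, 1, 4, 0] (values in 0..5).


Count array: [3, 2, 0, 2, 1, 1]
Reconstruct: [0, 0, 0, 1, 1, 3, 3, 4, 5]


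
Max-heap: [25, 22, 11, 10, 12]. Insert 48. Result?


Append 48: [25, 22, 11, 10, 12, 48]
Bubble up: swap idx 5(48) with idx 2(11); swap idx 2(48) with idx 0(25)
Result: [48, 22, 25, 10, 12, 11]


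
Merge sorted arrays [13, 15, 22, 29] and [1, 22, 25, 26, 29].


Compare heads, take smaller each step.
Merged: [1, 13, 15, 22, 22, 25, 26, 29, 29]


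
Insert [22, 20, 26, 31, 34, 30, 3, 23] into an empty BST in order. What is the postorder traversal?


Root = 22; build tree by BST insertion.
Postorder traversal: [3, 20, 23, 30, 34, 31, 26, 22]


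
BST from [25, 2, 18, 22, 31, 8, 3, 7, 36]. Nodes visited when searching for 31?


BST root = 25
Search for 31: compare at each node
Path: [25, 31]


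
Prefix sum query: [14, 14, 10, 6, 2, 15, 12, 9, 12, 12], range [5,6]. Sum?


Prefix sums: [0, 14, 28, 38, 44, 46, 61, 73, 82, 94, 106]
Sum[5..6] = prefix[7] - prefix[5] = 73 - 46 = 27


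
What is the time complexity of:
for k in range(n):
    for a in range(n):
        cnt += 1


Per nesting level: O(n) * O(n) = O(n^2)
Complexity: O(n^2)


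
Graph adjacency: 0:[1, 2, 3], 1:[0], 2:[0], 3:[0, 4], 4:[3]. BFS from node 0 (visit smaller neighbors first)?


BFS queue: start with [0]
Visit order: [0, 1, 2, 3, 4]


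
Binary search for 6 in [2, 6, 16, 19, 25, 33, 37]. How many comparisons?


Search for 6:
[0,6] mid=3 arr[3]=19
[0,2] mid=1 arr[1]=6
Total: 2 comparisons


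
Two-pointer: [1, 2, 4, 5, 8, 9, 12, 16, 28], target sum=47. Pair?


Two pointers: lo=0, hi=8
No pair sums to 47


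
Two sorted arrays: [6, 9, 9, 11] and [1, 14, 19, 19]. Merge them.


Compare heads, take smaller each step.
Merged: [1, 6, 9, 9, 11, 14, 19, 19]


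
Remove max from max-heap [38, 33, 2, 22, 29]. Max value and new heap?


Max = 38
Replace root with last, heapify down
Resulting heap: [33, 29, 2, 22]


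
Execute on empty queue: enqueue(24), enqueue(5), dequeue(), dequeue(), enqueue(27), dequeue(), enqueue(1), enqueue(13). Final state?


enqueue(24) -> [24]
enqueue(5) -> [24, 5]
dequeue() returns 24 -> [5]
dequeue() returns 5 -> []
enqueue(27) -> [27]
dequeue() returns 27 -> []
enqueue(1) -> [1]
enqueue(13) -> [1, 13]
Final queue (front to back): [1, 13]


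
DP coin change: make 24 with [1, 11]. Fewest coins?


dp[0]=0; dp[i]=1+min(dp[i-c] for c in coins)
...dp[19]=9, dp[20]=10, dp[21]=11, dp[22]=2, dp[23]=3, dp[24]=4
Minimum coins for 24 = 4


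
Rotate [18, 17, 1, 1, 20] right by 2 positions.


Right rotate by 2: [1, 20, 18, 17, 1]


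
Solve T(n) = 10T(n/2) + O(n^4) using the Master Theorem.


a=10, b=2, c=4. log_2(10)=3.322 < c=4. Case 3: O(n^c) = O(n^4)
Complexity: O(n^4)


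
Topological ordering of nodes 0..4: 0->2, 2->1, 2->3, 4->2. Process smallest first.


Kahn's algorithm, process smallest node first
Order: [0, 4, 2, 1, 3]


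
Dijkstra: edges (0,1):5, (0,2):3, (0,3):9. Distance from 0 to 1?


Dijkstra from 0:
Distances: {0: 0, 1: 5, 2: 3, 3: 9}
Shortest distance to 1 = 5, path = [0, 1]


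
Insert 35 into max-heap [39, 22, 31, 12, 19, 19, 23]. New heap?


Append 35: [39, 22, 31, 12, 19, 19, 23, 35]
Bubble up: swap idx 7(35) with idx 3(12); swap idx 3(35) with idx 1(22)
Result: [39, 35, 31, 22, 19, 19, 23, 12]


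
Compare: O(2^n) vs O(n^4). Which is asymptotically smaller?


quartic grows slower than exponential
O(n^4) is asymptotically smaller; O(2^n) grows faster


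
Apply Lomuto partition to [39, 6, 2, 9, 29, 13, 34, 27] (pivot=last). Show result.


Elements <= 27 go left of pivot.
Result: [6, 2, 9, 13, 27, 39, 34, 29], pivot at index 4


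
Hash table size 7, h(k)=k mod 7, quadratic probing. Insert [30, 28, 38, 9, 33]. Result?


Insertions: 30->slot 2; 28->slot 0; 38->slot 3; 9->slot 6; 33->slot 5
Table: [28, None, 30, 38, None, 33, 9]


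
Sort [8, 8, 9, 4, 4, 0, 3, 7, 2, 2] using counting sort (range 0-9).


Count array: [1, 0, 2, 1, 2, 0, 0, 1, 2, 1]
Reconstruct: [0, 2, 2, 3, 4, 4, 7, 8, 8, 9]


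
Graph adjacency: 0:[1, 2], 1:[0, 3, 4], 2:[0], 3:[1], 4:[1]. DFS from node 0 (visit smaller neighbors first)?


DFS stack-based: start with [0]
Visit order: [0, 1, 3, 4, 2]


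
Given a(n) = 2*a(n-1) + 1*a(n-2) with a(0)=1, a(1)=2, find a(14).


Build bottom-up:
...a(12)=33461, a(13)=80782, a(14)=2*80782+1*33461=195025


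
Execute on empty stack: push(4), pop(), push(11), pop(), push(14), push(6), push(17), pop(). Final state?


push(4) -> [4]
pop() returns 4 -> []
push(11) -> [11]
pop() returns 11 -> []
push(14) -> [14]
push(6) -> [14, 6]
push(17) -> [14, 6, 17]
pop() returns 17 -> [14, 6]
Final stack (bottom to top): [14, 6]


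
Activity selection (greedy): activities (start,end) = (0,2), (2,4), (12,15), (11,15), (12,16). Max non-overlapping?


Greedy: pick earliest-ending, then skip overlaps.
Selected (3 activities): [(0, 2), (2, 4), (12, 15)]


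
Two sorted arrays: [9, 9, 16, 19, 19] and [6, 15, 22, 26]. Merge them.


Compare heads, take smaller each step.
Merged: [6, 9, 9, 15, 16, 19, 19, 22, 26]


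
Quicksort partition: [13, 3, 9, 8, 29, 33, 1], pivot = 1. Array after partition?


Elements <= 1 go left of pivot.
Result: [1, 3, 9, 8, 29, 33, 13], pivot at index 0


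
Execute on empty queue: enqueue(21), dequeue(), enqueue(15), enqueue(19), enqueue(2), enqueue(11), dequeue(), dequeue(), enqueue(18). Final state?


enqueue(21) -> [21]
dequeue() returns 21 -> []
enqueue(15) -> [15]
enqueue(19) -> [15, 19]
enqueue(2) -> [15, 19, 2]
enqueue(11) -> [15, 19, 2, 11]
dequeue() returns 15 -> [19, 2, 11]
dequeue() returns 19 -> [2, 11]
enqueue(18) -> [2, 11, 18]
Final queue (front to back): [2, 11, 18]


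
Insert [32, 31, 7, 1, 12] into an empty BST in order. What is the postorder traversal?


Root = 32; build tree by BST insertion.
Postorder traversal: [1, 12, 7, 31, 32]


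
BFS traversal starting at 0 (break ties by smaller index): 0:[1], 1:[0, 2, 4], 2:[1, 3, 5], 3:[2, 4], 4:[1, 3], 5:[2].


BFS queue: start with [0]
Visit order: [0, 1, 2, 4, 3, 5]


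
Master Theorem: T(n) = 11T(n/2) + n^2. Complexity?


a=11, b=2, c=2. log_2(11)=3.459 > c=2. Case 1: O(n^log_b(a)) = O(n^3.459)
Complexity: O(n^3.459)


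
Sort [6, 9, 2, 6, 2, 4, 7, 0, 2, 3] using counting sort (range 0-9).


Count array: [1, 0, 3, 1, 1, 0, 2, 1, 0, 1]
Reconstruct: [0, 2, 2, 2, 3, 4, 6, 6, 7, 9]


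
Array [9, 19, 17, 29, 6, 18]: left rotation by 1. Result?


Left rotate by 1: [19, 17, 29, 6, 18, 9]


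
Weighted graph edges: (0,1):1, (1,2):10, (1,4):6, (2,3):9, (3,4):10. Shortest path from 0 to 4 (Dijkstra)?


Dijkstra from 0:
Distances: {0: 0, 1: 1, 2: 11, 3: 17, 4: 7}
Shortest distance to 4 = 7, path = [0, 1, 4]


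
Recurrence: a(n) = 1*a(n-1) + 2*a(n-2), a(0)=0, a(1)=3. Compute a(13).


Build bottom-up:
...a(11)=2049, a(12)=4095, a(13)=1*4095+2*2049=8193


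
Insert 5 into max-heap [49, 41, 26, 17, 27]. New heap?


Append 5: [49, 41, 26, 17, 27, 5]
Bubble up: no swaps needed
Result: [49, 41, 26, 17, 27, 5]


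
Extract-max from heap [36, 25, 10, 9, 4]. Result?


Max = 36
Replace root with last, heapify down
Resulting heap: [25, 9, 10, 4]


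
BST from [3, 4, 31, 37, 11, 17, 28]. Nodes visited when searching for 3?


BST root = 3
Search for 3: compare at each node
Path: [3]


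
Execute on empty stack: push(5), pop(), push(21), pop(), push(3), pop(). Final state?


push(5) -> [5]
pop() returns 5 -> []
push(21) -> [21]
pop() returns 21 -> []
push(3) -> [3]
pop() returns 3 -> []
Final stack (bottom to top): []


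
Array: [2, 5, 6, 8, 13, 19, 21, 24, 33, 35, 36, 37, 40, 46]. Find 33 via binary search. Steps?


Search for 33:
[0,13] mid=6 arr[6]=21
[7,13] mid=10 arr[10]=36
[7,9] mid=8 arr[8]=33
Total: 3 comparisons


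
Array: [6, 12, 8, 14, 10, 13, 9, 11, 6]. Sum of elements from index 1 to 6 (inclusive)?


Prefix sums: [0, 6, 18, 26, 40, 50, 63, 72, 83, 89]
Sum[1..6] = prefix[7] - prefix[1] = 72 - 6 = 66


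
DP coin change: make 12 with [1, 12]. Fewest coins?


dp[0]=0; dp[i]=1+min(dp[i-c] for c in coins)
...dp[7]=7, dp[8]=8, dp[9]=9, dp[10]=10, dp[11]=11, dp[12]=1
Minimum coins for 12 = 1


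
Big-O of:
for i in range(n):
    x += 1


Per nesting level: O(n) = O(n)
Complexity: O(n)


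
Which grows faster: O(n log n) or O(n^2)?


linearithmic grows slower than quadratic
O(n log n) is asymptotically smaller; O(n^2) grows faster


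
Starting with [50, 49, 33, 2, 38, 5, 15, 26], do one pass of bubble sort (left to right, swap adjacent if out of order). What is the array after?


After one pass: [49, 33, 2, 38, 5, 15, 26, 50]


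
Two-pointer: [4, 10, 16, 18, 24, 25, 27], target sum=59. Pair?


Two pointers: lo=0, hi=6
No pair sums to 59


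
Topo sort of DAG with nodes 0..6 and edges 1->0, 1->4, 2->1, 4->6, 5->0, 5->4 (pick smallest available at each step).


Kahn's algorithm, process smallest node first
Order: [2, 1, 3, 5, 0, 4, 6]


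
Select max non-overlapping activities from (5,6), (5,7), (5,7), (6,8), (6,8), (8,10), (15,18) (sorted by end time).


Greedy: pick earliest-ending, then skip overlaps.
Selected (4 activities): [(5, 6), (6, 8), (8, 10), (15, 18)]


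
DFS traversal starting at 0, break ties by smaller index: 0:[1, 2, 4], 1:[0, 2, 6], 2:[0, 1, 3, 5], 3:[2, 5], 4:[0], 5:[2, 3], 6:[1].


DFS stack-based: start with [0]
Visit order: [0, 1, 2, 3, 5, 6, 4]


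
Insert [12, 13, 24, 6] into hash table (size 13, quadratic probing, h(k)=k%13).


Insertions: 12->slot 12; 13->slot 0; 24->slot 11; 6->slot 6
Table: [13, None, None, None, None, None, 6, None, None, None, None, 24, 12]


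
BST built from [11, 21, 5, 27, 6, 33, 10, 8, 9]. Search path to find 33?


BST root = 11
Search for 33: compare at each node
Path: [11, 21, 27, 33]


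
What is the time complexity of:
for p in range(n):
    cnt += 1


Per nesting level: O(n) = O(n)
Complexity: O(n)


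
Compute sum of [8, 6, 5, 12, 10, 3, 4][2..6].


Prefix sums: [0, 8, 14, 19, 31, 41, 44, 48]
Sum[2..6] = prefix[7] - prefix[2] = 48 - 14 = 34


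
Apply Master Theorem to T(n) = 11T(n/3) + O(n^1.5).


a=11, b=3, c=1.5. log_3(11)=2.183 > c=1.5. Case 1: O(n^log_b(a)) = O(n^2.183)
Complexity: O(n^2.183)


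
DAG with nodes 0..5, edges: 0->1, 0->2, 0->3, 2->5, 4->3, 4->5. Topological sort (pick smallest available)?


Kahn's algorithm, process smallest node first
Order: [0, 1, 2, 4, 3, 5]


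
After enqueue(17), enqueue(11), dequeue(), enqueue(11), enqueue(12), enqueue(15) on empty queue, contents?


enqueue(17) -> [17]
enqueue(11) -> [17, 11]
dequeue() returns 17 -> [11]
enqueue(11) -> [11, 11]
enqueue(12) -> [11, 11, 12]
enqueue(15) -> [11, 11, 12, 15]
Final queue (front to back): [11, 11, 12, 15]


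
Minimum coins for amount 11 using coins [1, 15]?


dp[0]=0; dp[i]=1+min(dp[i-c] for c in coins)
...dp[6]=6, dp[7]=7, dp[8]=8, dp[9]=9, dp[10]=10, dp[11]=11
Minimum coins for 11 = 11


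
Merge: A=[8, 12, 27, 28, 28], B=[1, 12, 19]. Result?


Compare heads, take smaller each step.
Merged: [1, 8, 12, 12, 19, 27, 28, 28]


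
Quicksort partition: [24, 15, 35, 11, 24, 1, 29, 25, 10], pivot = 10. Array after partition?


Elements <= 10 go left of pivot.
Result: [1, 10, 35, 11, 24, 24, 29, 25, 15], pivot at index 1


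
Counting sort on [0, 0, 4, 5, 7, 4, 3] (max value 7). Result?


Count array: [2, 0, 0, 1, 2, 1, 0, 1]
Reconstruct: [0, 0, 3, 4, 4, 5, 7]


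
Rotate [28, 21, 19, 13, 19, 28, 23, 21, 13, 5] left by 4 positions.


Left rotate by 4: [19, 28, 23, 21, 13, 5, 28, 21, 19, 13]


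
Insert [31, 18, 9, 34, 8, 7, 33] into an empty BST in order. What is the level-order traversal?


Root = 31; build tree by BST insertion.
Level-Order traversal: [31, 18, 34, 9, 33, 8, 7]


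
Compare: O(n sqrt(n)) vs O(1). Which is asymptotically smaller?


constant grows slower than n^1.5
O(1) is asymptotically smaller; O(n sqrt(n)) grows faster


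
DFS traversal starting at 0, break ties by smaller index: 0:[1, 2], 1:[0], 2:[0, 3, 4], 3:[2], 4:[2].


DFS stack-based: start with [0]
Visit order: [0, 1, 2, 3, 4]


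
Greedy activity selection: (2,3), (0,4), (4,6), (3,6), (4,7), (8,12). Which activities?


Greedy: pick earliest-ending, then skip overlaps.
Selected (3 activities): [(2, 3), (4, 6), (8, 12)]


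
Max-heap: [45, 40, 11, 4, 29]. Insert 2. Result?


Append 2: [45, 40, 11, 4, 29, 2]
Bubble up: no swaps needed
Result: [45, 40, 11, 4, 29, 2]


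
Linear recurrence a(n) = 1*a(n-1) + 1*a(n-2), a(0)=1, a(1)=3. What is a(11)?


Build bottom-up:
...a(9)=123, a(10)=199, a(11)=1*199+1*123=322


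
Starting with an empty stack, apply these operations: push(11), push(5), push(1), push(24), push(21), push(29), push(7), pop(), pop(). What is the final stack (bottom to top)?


push(11) -> [11]
push(5) -> [11, 5]
push(1) -> [11, 5, 1]
push(24) -> [11, 5, 1, 24]
push(21) -> [11, 5, 1, 24, 21]
push(29) -> [11, 5, 1, 24, 21, 29]
push(7) -> [11, 5, 1, 24, 21, 29, 7]
pop() returns 7 -> [11, 5, 1, 24, 21, 29]
pop() returns 29 -> [11, 5, 1, 24, 21]
Final stack (bottom to top): [11, 5, 1, 24, 21]


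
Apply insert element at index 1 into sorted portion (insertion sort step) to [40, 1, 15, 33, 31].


After one pass: [1, 40, 15, 33, 31]


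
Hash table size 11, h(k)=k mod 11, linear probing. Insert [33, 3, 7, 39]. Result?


Insertions: 33->slot 0; 3->slot 3; 7->slot 7; 39->slot 6
Table: [33, None, None, 3, None, None, 39, 7, None, None, None]


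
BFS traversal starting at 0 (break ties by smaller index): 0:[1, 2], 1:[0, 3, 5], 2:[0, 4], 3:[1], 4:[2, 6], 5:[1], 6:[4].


BFS queue: start with [0]
Visit order: [0, 1, 2, 3, 5, 4, 6]


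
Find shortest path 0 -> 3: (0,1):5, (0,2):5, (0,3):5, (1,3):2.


Dijkstra from 0:
Distances: {0: 0, 1: 5, 2: 5, 3: 5}
Shortest distance to 3 = 5, path = [0, 3]


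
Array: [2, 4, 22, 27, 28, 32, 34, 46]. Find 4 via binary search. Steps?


Search for 4:
[0,7] mid=3 arr[3]=27
[0,2] mid=1 arr[1]=4
Total: 2 comparisons


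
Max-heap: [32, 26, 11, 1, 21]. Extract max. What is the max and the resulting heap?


Max = 32
Replace root with last, heapify down
Resulting heap: [26, 21, 11, 1]


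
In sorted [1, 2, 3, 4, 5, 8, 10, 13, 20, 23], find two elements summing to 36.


Two pointers: lo=0, hi=9
Found pair: (13, 23) summing to 36


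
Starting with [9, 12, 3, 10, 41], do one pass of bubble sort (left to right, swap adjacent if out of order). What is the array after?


After one pass: [9, 3, 10, 12, 41]


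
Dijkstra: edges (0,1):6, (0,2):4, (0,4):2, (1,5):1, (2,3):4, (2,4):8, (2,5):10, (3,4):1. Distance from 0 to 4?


Dijkstra from 0:
Distances: {0: 0, 1: 6, 2: 4, 3: 3, 4: 2, 5: 7}
Shortest distance to 4 = 2, path = [0, 4]


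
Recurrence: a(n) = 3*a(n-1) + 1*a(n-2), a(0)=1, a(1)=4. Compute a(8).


Build bottom-up:
...a(6)=1549, a(7)=5116, a(8)=3*5116+1*1549=16897


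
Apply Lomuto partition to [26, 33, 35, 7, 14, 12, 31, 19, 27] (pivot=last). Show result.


Elements <= 27 go left of pivot.
Result: [26, 7, 14, 12, 19, 27, 31, 35, 33], pivot at index 5


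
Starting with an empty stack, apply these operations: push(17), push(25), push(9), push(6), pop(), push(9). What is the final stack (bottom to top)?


push(17) -> [17]
push(25) -> [17, 25]
push(9) -> [17, 25, 9]
push(6) -> [17, 25, 9, 6]
pop() returns 6 -> [17, 25, 9]
push(9) -> [17, 25, 9, 9]
Final stack (bottom to top): [17, 25, 9, 9]


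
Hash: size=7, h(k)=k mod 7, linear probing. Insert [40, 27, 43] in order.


Insertions: 40->slot 5; 27->slot 6; 43->slot 1
Table: [None, 43, None, None, None, 40, 27]


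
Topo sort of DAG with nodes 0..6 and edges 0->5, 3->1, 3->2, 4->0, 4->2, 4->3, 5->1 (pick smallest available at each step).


Kahn's algorithm, process smallest node first
Order: [4, 0, 3, 2, 5, 1, 6]


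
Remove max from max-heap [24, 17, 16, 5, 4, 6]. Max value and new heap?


Max = 24
Replace root with last, heapify down
Resulting heap: [17, 6, 16, 5, 4]


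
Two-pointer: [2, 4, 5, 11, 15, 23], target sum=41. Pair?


Two pointers: lo=0, hi=5
No pair sums to 41


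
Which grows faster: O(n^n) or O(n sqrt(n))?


n^1.5 grows slower than n^n
O(n sqrt(n)) is asymptotically smaller; O(n^n) grows faster


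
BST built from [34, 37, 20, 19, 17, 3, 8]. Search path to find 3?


BST root = 34
Search for 3: compare at each node
Path: [34, 20, 19, 17, 3]


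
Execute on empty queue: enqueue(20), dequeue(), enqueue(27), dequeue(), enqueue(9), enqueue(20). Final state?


enqueue(20) -> [20]
dequeue() returns 20 -> []
enqueue(27) -> [27]
dequeue() returns 27 -> []
enqueue(9) -> [9]
enqueue(20) -> [9, 20]
Final queue (front to back): [9, 20]


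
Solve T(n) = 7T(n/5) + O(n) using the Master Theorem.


a=7, b=5, c=1. log_5(7)=1.209 > c=1. Case 1: O(n^log_b(a)) = O(n^1.209)
Complexity: O(n^1.209)


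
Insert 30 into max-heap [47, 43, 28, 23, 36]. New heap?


Append 30: [47, 43, 28, 23, 36, 30]
Bubble up: swap idx 5(30) with idx 2(28)
Result: [47, 43, 30, 23, 36, 28]


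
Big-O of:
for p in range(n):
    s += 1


Per nesting level: O(n) = O(n)
Complexity: O(n)


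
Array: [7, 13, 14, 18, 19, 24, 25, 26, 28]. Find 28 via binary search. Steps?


Search for 28:
[0,8] mid=4 arr[4]=19
[5,8] mid=6 arr[6]=25
[7,8] mid=7 arr[7]=26
[8,8] mid=8 arr[8]=28
Total: 4 comparisons


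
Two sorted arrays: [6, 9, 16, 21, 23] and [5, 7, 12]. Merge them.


Compare heads, take smaller each step.
Merged: [5, 6, 7, 9, 12, 16, 21, 23]


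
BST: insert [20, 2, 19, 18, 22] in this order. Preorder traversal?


Root = 20; build tree by BST insertion.
Preorder traversal: [20, 2, 19, 18, 22]


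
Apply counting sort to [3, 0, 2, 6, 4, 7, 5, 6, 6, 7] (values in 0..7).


Count array: [1, 0, 1, 1, 1, 1, 3, 2]
Reconstruct: [0, 2, 3, 4, 5, 6, 6, 6, 7, 7]


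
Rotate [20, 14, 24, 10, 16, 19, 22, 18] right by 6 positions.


Right rotate by 6: [24, 10, 16, 19, 22, 18, 20, 14]


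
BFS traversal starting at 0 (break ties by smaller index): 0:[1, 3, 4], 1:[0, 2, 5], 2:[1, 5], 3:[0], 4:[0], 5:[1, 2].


BFS queue: start with [0]
Visit order: [0, 1, 3, 4, 2, 5]


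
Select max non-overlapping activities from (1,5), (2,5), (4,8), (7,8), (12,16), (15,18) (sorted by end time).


Greedy: pick earliest-ending, then skip overlaps.
Selected (3 activities): [(1, 5), (7, 8), (12, 16)]


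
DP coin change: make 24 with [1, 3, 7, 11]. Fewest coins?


dp[0]=0; dp[i]=1+min(dp[i-c] for c in coins)
...dp[19]=3, dp[20]=4, dp[21]=3, dp[22]=2, dp[23]=3, dp[24]=4
Minimum coins for 24 = 4


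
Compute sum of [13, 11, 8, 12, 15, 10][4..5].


Prefix sums: [0, 13, 24, 32, 44, 59, 69]
Sum[4..5] = prefix[6] - prefix[4] = 69 - 44 = 25


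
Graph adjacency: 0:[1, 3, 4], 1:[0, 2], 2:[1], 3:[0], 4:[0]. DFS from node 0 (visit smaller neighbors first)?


DFS stack-based: start with [0]
Visit order: [0, 1, 2, 3, 4]


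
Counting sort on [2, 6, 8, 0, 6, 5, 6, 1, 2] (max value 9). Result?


Count array: [1, 1, 2, 0, 0, 1, 3, 0, 1, 0]
Reconstruct: [0, 1, 2, 2, 5, 6, 6, 6, 8]


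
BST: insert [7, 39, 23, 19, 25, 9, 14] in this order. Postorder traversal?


Root = 7; build tree by BST insertion.
Postorder traversal: [14, 9, 19, 25, 23, 39, 7]


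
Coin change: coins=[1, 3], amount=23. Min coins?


dp[0]=0; dp[i]=1+min(dp[i-c] for c in coins)
...dp[18]=6, dp[19]=7, dp[20]=8, dp[21]=7, dp[22]=8, dp[23]=9
Minimum coins for 23 = 9


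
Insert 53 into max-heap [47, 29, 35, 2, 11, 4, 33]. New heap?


Append 53: [47, 29, 35, 2, 11, 4, 33, 53]
Bubble up: swap idx 7(53) with idx 3(2); swap idx 3(53) with idx 1(29); swap idx 1(53) with idx 0(47)
Result: [53, 47, 35, 29, 11, 4, 33, 2]


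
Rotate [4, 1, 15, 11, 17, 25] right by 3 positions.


Right rotate by 3: [11, 17, 25, 4, 1, 15]


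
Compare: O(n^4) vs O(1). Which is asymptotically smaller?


constant grows slower than quartic
O(1) is asymptotically smaller; O(n^4) grows faster


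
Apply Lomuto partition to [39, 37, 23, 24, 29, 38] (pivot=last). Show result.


Elements <= 38 go left of pivot.
Result: [37, 23, 24, 29, 38, 39], pivot at index 4


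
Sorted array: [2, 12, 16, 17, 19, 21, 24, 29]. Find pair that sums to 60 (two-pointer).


Two pointers: lo=0, hi=7
No pair sums to 60


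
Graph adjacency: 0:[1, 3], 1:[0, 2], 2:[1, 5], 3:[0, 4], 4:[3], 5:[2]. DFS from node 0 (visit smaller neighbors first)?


DFS stack-based: start with [0]
Visit order: [0, 1, 2, 5, 3, 4]


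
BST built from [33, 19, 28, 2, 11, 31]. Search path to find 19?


BST root = 33
Search for 19: compare at each node
Path: [33, 19]


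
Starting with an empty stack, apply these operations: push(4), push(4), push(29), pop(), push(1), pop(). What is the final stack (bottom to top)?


push(4) -> [4]
push(4) -> [4, 4]
push(29) -> [4, 4, 29]
pop() returns 29 -> [4, 4]
push(1) -> [4, 4, 1]
pop() returns 1 -> [4, 4]
Final stack (bottom to top): [4, 4]


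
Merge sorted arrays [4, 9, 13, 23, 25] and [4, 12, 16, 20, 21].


Compare heads, take smaller each step.
Merged: [4, 4, 9, 12, 13, 16, 20, 21, 23, 25]


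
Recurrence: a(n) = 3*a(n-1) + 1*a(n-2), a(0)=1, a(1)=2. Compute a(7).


Build bottom-up:
...a(5)=251, a(6)=829, a(7)=3*829+1*251=2738


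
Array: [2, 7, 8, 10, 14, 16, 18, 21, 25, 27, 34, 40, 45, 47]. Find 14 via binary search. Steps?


Search for 14:
[0,13] mid=6 arr[6]=18
[0,5] mid=2 arr[2]=8
[3,5] mid=4 arr[4]=14
Total: 3 comparisons


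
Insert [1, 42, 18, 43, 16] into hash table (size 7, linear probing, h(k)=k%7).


Insertions: 1->slot 1; 42->slot 0; 18->slot 4; 43->slot 2; 16->slot 3
Table: [42, 1, 43, 16, 18, None, None]


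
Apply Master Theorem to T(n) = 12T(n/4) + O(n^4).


a=12, b=4, c=4. log_4(12)=1.792 < c=4. Case 3: O(n^c) = O(n^4)
Complexity: O(n^4)


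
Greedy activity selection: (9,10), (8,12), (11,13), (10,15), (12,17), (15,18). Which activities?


Greedy: pick earliest-ending, then skip overlaps.
Selected (3 activities): [(9, 10), (11, 13), (15, 18)]


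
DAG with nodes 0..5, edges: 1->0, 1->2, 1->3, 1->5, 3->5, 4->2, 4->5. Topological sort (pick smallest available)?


Kahn's algorithm, process smallest node first
Order: [1, 0, 3, 4, 2, 5]


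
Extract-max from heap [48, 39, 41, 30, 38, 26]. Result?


Max = 48
Replace root with last, heapify down
Resulting heap: [41, 39, 26, 30, 38]


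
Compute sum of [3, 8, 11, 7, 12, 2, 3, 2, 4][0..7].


Prefix sums: [0, 3, 11, 22, 29, 41, 43, 46, 48, 52]
Sum[0..7] = prefix[8] - prefix[0] = 48 - 0 = 48


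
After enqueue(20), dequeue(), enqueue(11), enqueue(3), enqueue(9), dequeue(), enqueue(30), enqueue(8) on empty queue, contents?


enqueue(20) -> [20]
dequeue() returns 20 -> []
enqueue(11) -> [11]
enqueue(3) -> [11, 3]
enqueue(9) -> [11, 3, 9]
dequeue() returns 11 -> [3, 9]
enqueue(30) -> [3, 9, 30]
enqueue(8) -> [3, 9, 30, 8]
Final queue (front to back): [3, 9, 30, 8]


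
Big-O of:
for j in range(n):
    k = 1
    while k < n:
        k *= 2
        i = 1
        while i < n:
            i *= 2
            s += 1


Per nesting level: O(n) * O(log n) * O(log n) = O(n (log n)^2)
Complexity: O(n (log n)^2)


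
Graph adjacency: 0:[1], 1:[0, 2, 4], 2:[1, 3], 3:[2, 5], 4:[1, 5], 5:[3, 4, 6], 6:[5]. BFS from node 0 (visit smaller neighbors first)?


BFS queue: start with [0]
Visit order: [0, 1, 2, 4, 3, 5, 6]


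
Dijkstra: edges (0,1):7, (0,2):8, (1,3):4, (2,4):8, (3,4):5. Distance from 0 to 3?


Dijkstra from 0:
Distances: {0: 0, 1: 7, 2: 8, 3: 11, 4: 16}
Shortest distance to 3 = 11, path = [0, 1, 3]


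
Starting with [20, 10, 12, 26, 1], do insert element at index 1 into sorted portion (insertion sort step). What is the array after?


After one pass: [10, 20, 12, 26, 1]


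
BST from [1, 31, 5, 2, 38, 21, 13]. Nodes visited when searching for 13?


BST root = 1
Search for 13: compare at each node
Path: [1, 31, 5, 21, 13]


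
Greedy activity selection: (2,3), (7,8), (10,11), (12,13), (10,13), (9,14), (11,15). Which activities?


Greedy: pick earliest-ending, then skip overlaps.
Selected (4 activities): [(2, 3), (7, 8), (10, 11), (12, 13)]


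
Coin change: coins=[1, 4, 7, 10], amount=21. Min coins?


dp[0]=0; dp[i]=1+min(dp[i-c] for c in coins)
...dp[16]=4, dp[17]=2, dp[18]=3, dp[19]=4, dp[20]=2, dp[21]=3
Minimum coins for 21 = 3


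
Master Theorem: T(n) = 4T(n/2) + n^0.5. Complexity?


a=4, b=2, c=0.5. log_2(4)=2 > c=0.5. Case 1: O(n^log_b(a)) = O(n^2)
Complexity: O(n^2)


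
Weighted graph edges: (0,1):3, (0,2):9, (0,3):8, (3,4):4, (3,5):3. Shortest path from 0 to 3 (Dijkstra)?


Dijkstra from 0:
Distances: {0: 0, 1: 3, 2: 9, 3: 8, 4: 12, 5: 11}
Shortest distance to 3 = 8, path = [0, 3]


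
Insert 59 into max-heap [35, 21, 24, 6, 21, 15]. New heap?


Append 59: [35, 21, 24, 6, 21, 15, 59]
Bubble up: swap idx 6(59) with idx 2(24); swap idx 2(59) with idx 0(35)
Result: [59, 21, 35, 6, 21, 15, 24]


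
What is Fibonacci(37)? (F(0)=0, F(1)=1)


F(n)=F(n-1)+F(n-2)
...F(35)=9227465, F(36)=14930352, F(37)=24157817


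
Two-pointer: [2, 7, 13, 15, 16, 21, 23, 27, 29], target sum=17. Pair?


Two pointers: lo=0, hi=8
Found pair: (2, 15) summing to 17


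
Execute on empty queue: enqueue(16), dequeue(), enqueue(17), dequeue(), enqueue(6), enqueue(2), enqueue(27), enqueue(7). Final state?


enqueue(16) -> [16]
dequeue() returns 16 -> []
enqueue(17) -> [17]
dequeue() returns 17 -> []
enqueue(6) -> [6]
enqueue(2) -> [6, 2]
enqueue(27) -> [6, 2, 27]
enqueue(7) -> [6, 2, 27, 7]
Final queue (front to back): [6, 2, 27, 7]


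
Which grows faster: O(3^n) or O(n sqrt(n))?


n^1.5 grows slower than exponential (base 3)
O(n sqrt(n)) is asymptotically smaller; O(3^n) grows faster


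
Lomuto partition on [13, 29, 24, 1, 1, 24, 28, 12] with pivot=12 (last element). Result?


Elements <= 12 go left of pivot.
Result: [1, 1, 12, 13, 29, 24, 28, 24], pivot at index 2


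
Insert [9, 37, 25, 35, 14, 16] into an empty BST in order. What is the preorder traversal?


Root = 9; build tree by BST insertion.
Preorder traversal: [9, 37, 25, 14, 16, 35]


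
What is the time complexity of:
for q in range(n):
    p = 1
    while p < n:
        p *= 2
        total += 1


Per nesting level: O(n) * O(log n) = O(n log n)
Complexity: O(n log n)


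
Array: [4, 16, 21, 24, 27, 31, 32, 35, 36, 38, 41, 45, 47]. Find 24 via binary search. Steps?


Search for 24:
[0,12] mid=6 arr[6]=32
[0,5] mid=2 arr[2]=21
[3,5] mid=4 arr[4]=27
[3,3] mid=3 arr[3]=24
Total: 4 comparisons


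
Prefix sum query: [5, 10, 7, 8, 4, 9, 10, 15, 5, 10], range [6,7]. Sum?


Prefix sums: [0, 5, 15, 22, 30, 34, 43, 53, 68, 73, 83]
Sum[6..7] = prefix[8] - prefix[6] = 68 - 43 = 25


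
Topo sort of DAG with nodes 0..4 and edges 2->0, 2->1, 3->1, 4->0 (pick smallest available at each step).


Kahn's algorithm, process smallest node first
Order: [2, 3, 1, 4, 0]


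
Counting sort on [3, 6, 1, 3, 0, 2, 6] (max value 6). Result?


Count array: [1, 1, 1, 2, 0, 0, 2]
Reconstruct: [0, 1, 2, 3, 3, 6, 6]


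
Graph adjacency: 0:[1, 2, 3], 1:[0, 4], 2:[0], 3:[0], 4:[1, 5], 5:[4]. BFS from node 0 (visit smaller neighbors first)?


BFS queue: start with [0]
Visit order: [0, 1, 2, 3, 4, 5]


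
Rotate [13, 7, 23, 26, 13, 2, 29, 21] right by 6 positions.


Right rotate by 6: [23, 26, 13, 2, 29, 21, 13, 7]


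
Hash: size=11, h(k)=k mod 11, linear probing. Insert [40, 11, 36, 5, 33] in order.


Insertions: 40->slot 7; 11->slot 0; 36->slot 3; 5->slot 5; 33->slot 1
Table: [11, 33, None, 36, None, 5, None, 40, None, None, None]


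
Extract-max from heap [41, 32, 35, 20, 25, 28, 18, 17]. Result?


Max = 41
Replace root with last, heapify down
Resulting heap: [35, 32, 28, 20, 25, 17, 18]


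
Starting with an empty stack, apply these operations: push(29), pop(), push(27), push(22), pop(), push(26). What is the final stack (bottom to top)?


push(29) -> [29]
pop() returns 29 -> []
push(27) -> [27]
push(22) -> [27, 22]
pop() returns 22 -> [27]
push(26) -> [27, 26]
Final stack (bottom to top): [27, 26]


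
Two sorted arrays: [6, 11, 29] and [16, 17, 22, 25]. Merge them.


Compare heads, take smaller each step.
Merged: [6, 11, 16, 17, 22, 25, 29]


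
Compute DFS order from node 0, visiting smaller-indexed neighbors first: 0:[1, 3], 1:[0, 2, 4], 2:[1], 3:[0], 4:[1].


DFS stack-based: start with [0]
Visit order: [0, 1, 2, 4, 3]


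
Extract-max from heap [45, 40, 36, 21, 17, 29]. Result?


Max = 45
Replace root with last, heapify down
Resulting heap: [40, 29, 36, 21, 17]


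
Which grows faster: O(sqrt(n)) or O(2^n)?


sublinear grows slower than exponential
O(sqrt(n)) is asymptotically smaller; O(2^n) grows faster


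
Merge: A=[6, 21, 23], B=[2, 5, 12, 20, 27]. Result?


Compare heads, take smaller each step.
Merged: [2, 5, 6, 12, 20, 21, 23, 27]


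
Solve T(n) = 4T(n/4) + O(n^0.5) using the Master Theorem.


a=4, b=4, c=0.5. log_4(4)=1 > c=0.5. Case 1: O(n^log_b(a)) = O(n)
Complexity: O(n)


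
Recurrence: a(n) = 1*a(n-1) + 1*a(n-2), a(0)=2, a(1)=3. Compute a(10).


Build bottom-up:
...a(8)=89, a(9)=144, a(10)=1*144+1*89=233


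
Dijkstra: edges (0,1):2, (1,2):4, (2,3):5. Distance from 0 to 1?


Dijkstra from 0:
Distances: {0: 0, 1: 2, 2: 6, 3: 11}
Shortest distance to 1 = 2, path = [0, 1]


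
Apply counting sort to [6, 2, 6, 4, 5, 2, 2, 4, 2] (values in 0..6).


Count array: [0, 0, 4, 0, 2, 1, 2]
Reconstruct: [2, 2, 2, 2, 4, 4, 5, 6, 6]


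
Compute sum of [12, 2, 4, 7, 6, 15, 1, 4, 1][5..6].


Prefix sums: [0, 12, 14, 18, 25, 31, 46, 47, 51, 52]
Sum[5..6] = prefix[7] - prefix[5] = 47 - 31 = 16


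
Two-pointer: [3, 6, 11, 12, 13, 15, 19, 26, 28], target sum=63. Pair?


Two pointers: lo=0, hi=8
No pair sums to 63


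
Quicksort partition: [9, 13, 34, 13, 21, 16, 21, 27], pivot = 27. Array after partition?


Elements <= 27 go left of pivot.
Result: [9, 13, 13, 21, 16, 21, 27, 34], pivot at index 6


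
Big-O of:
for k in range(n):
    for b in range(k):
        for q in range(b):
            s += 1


Per nesting level: O(n) * O(n) [triangular over k] * O(n) [triangular over b] = O(n^3)
Complexity: O(n^3)


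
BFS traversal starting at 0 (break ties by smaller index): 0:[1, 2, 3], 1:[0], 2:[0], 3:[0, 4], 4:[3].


BFS queue: start with [0]
Visit order: [0, 1, 2, 3, 4]


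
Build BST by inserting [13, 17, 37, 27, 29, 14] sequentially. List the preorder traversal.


Root = 13; build tree by BST insertion.
Preorder traversal: [13, 17, 14, 37, 27, 29]


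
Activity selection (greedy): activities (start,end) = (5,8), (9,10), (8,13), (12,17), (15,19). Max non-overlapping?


Greedy: pick earliest-ending, then skip overlaps.
Selected (3 activities): [(5, 8), (9, 10), (12, 17)]
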